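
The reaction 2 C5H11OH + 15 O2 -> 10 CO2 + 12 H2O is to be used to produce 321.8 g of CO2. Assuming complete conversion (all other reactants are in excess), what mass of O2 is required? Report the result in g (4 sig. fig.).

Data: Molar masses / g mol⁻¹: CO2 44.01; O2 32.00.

n(CO2) = 321.8 / 44.01 = 7.312 mol
n(O2) = (15/10) × 7.312 = 10.97 mol
mass = 10.97 × 32.00 = 351.0 g

351.0 g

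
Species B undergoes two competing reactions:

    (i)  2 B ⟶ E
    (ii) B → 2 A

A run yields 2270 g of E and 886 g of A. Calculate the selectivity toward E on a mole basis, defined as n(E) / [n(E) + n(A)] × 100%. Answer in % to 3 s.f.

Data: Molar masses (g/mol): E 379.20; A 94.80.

n(E) = 2270 / 379.20 = 5.986 mol
n(A) = 886 / 94.80 = 9.346 mol
selectivity = 5.986/(5.986+9.346) × 100 = 39.04 %

39.0 %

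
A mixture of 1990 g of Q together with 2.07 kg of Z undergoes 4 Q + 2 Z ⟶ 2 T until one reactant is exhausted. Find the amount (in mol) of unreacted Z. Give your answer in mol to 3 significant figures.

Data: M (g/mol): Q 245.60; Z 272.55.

3.54 mol

n(Q) = 1990 / 245.60 = 8.103 mol
n(Z) = 2.070×1000 / 272.55 = 7.595 mol
n/ν → Q: 2.026, Z: 3.798; Q is limiting.
Z consumed = (2/4) × 8.103 = 4.052 mol
Z remaining = 7.595 − 4.052 = 3.543 mol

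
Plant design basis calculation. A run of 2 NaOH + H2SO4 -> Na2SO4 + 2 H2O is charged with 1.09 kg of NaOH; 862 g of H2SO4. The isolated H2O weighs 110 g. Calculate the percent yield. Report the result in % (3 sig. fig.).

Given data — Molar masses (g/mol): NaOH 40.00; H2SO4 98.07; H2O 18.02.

34.7 %

n(NaOH) = 1.090×1000 / 40.00 = 27.25 mol
n(H2SO4) = 862.0 / 98.07 = 8.790 mol
n/ν → NaOH: 13.63, H2SO4: 8.790; H2SO4 is limiting.
theoretical n(H2O) = (2/1) × 8.790 = 17.58 mol → 316.8 g
% yield = 110 / 316.8 × 100 = 34.72 %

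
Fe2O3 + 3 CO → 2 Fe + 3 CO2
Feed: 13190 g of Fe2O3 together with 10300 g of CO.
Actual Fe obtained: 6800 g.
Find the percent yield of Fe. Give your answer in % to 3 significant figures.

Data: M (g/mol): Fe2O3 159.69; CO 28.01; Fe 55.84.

73.7 %

n(Fe2O3) = 13190 / 159.69 = 82.60 mol
n(CO) = 10300 / 28.01 = 367.7 mol
n/ν for Fe2O3 = 82.60/1 = 82.60
n/ν for CO = 367.7/3 = 122.6
Smallest n/ν is Fe2O3 → limiting reagent.
theoretical n(Fe) = (2/1) × 82.60 = 165.2 mol → 9225 g
% yield = 6800 / 9225 × 100 = 73.71 %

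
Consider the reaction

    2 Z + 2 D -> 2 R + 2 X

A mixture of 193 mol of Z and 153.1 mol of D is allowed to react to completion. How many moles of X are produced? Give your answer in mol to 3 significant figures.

153 mol

n(Z) = 193.0 mol
n(D) = 153.1 mol
n/ν → Z: 96.50, D: 76.55; D is limiting.
n(X) = (2/2) × 153.1 = 153.1 mol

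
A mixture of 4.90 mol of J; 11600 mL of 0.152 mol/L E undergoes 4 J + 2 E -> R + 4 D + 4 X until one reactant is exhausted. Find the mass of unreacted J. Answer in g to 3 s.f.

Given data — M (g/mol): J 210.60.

n(J) = 4.900 mol
n(E) = 0.152 × 11600/1000 = 1.763 mol
n/ν → J: 1.225, E: 0.8815; E is limiting.
J consumed = (4/2) × 1.763 = 3.526 mol
J remaining = 4.900 − 3.526 = 1.374 mol
mass = 1.374 × 210.60 = 289.4 g

289 g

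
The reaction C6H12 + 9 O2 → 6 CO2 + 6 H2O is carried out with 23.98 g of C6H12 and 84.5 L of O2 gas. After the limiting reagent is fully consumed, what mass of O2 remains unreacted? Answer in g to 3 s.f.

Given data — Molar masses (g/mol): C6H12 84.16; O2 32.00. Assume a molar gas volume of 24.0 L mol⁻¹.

30.6 g

n(C6H12) = 23.98 / 84.16 = 0.2849 mol
n(O2) = 84.50 / 24.0 = 3.521 mol
n/ν for C6H12 = 0.2849/1 = 0.2849
n/ν for O2 = 3.521/9 = 0.3912
Smallest n/ν is C6H12 → limiting reagent.
O2 consumed = (9/1) × 0.2849 = 2.564 mol
O2 remaining = 3.521 − 2.564 = 0.9570 mol
mass = 0.9570 × 32.00 = 30.62 g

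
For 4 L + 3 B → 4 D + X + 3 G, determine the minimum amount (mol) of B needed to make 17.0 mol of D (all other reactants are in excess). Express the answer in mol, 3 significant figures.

12.8 mol

n(D) = 17.00 mol
n(B) = (3/4) × 17.00 = 12.75 mol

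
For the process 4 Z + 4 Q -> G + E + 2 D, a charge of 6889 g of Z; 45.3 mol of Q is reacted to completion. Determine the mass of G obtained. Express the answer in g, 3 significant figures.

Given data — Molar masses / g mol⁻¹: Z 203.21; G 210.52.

n(Z) = 6889 / 203.21 = 33.90 mol
n(Q) = 45.30 mol
n/ν for Z = 33.90/4 = 8.475
n/ν for Q = 45.30/4 = 11.33
Smallest n/ν is Z → limiting reagent.
n(G) = (1/4) × 33.90 = 8.475 mol
mass = 8.475 × 210.52 = 1784 g

1780 g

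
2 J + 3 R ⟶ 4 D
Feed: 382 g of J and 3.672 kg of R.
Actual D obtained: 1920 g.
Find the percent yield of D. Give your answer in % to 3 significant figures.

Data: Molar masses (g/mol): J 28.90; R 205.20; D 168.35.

n(J) = 382.0 / 28.90 = 13.22 mol
n(R) = 3.672×1000 / 205.20 = 17.89 mol
n/ν → J: 6.610, R: 5.963; R is limiting.
theoretical n(D) = (4/3) × 17.89 = 23.85 mol → 4015 g
% yield = 1920 / 4015 × 100 = 47.82 %

47.8 %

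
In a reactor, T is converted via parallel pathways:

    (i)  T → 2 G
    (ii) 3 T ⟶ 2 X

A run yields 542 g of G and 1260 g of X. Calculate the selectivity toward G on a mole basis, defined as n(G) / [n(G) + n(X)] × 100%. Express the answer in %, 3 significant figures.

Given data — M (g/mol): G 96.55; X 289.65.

56.3 %

n(G) = 542 / 96.55 = 5.614 mol
n(X) = 1260 / 289.65 = 4.350 mol
selectivity = 5.614/(5.614+4.350) × 100 = 56.34 %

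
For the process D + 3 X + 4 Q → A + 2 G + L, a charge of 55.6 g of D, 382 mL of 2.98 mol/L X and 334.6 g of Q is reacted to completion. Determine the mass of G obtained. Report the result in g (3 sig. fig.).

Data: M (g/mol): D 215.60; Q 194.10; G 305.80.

n(D) = 55.60 / 215.60 = 0.2579 mol
n(X) = 2.98 × 382.0/1000 = 1.138 mol
n(Q) = 334.6 / 194.10 = 1.724 mol
n/ν for D = 0.2579/1 = 0.2579
n/ν for X = 1.138/3 = 0.3793
n/ν for Q = 1.724/4 = 0.4310
Smallest n/ν is D → limiting reagent.
n(G) = (2/1) × 0.2579 = 0.5158 mol
mass = 0.5158 × 305.80 = 157.7 g

158 g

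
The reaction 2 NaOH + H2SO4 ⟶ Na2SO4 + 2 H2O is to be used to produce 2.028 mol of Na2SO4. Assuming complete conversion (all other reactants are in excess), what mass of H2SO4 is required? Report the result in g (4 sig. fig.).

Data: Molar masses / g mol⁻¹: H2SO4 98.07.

198.9 g

n(Na2SO4) = 2.028 mol
n(H2SO4) = (1/1) × 2.028 = 2.028 mol
mass = 2.028 × 98.07 = 198.9 g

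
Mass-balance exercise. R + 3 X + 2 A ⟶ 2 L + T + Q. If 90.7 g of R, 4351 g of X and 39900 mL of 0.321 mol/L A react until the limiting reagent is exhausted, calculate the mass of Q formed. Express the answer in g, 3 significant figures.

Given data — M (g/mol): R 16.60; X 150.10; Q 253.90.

1390 g

n(R) = 90.70 / 16.60 = 5.464 mol
n(X) = 4351 / 150.10 = 28.99 mol
n(A) = 0.321 × 39900/1000 = 12.81 mol
n/ν for R = 5.464/1 = 5.464
n/ν for X = 28.99/3 = 9.663
n/ν for A = 12.81/2 = 6.405
Smallest n/ν is R → limiting reagent.
n(Q) = (1/1) × 5.464 = 5.464 mol
mass = 5.464 × 253.90 = 1387 g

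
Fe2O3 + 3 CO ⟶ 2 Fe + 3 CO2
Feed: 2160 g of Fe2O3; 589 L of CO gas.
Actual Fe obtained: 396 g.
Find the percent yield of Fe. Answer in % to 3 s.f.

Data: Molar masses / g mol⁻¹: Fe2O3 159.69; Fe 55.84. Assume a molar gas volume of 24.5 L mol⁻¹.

n(Fe2O3) = 2160 / 159.69 = 13.53 mol
n(CO) = 589.0 / 24.5 = 24.04 mol
n/ν for Fe2O3 = 13.53/1 = 13.53
n/ν for CO = 24.04/3 = 8.013
Smallest n/ν is CO → limiting reagent.
theoretical n(Fe) = (2/3) × 24.04 = 16.03 mol → 895.1 g
% yield = 396 / 895.1 × 100 = 44.24 %

44.2 %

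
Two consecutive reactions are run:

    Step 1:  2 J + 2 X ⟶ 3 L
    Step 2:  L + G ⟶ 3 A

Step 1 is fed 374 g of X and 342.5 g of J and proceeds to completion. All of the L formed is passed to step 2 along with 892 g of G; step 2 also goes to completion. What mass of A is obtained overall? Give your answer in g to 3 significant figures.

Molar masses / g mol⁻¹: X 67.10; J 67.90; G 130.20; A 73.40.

1510 g

Step 1:
n(X) = 374.0 / 67.10 = 5.574 mol
n(J) = 342.5 / 67.90 = 5.044 mol
n/ν → X: 2.787, J: 2.522; J is limiting.
n(L) produced = (3/2) × 5.044 = 7.566 mol
Step 2:
n(L) available = 7.566 mol
n(G) = 892.0 / 130.20 = 6.851 mol
n/ν → L: 7.566, G: 6.851; G is limiting.
n(A) = (3/1) × 6.851 = 20.55 mol
mass = 20.55 × 73.40 = 1508 g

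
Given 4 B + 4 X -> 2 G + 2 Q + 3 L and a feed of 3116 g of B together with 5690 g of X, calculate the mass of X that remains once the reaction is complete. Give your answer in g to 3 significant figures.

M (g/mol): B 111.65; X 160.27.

n(B) = 3116 / 111.65 = 27.91 mol
n(X) = 5690 / 160.27 = 35.50 mol
n/ν for B = 27.91/4 = 6.978
n/ν for X = 35.50/4 = 8.875
Smallest n/ν is B → limiting reagent.
X consumed = (4/4) × 27.91 = 27.91 mol
X remaining = 35.50 − 27.91 = 7.590 mol
mass = 7.590 × 160.27 = 1216 g

1220 g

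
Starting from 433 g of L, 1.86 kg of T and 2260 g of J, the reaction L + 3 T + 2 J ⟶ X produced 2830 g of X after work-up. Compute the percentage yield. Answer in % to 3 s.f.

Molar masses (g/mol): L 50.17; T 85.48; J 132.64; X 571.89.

68.2 %

n(L) = 433.0 / 50.17 = 8.631 mol
n(T) = 1.860×1000 / 85.48 = 21.76 mol
n(J) = 2260 / 132.64 = 17.04 mol
n/ν for L = 8.631/1 = 8.631
n/ν for T = 21.76/3 = 7.253
n/ν for J = 17.04/2 = 8.520
Smallest n/ν is T → limiting reagent.
theoretical n(X) = (1/3) × 21.76 = 7.253 mol → 4148 g
% yield = 2830 / 4148 × 100 = 68.23 %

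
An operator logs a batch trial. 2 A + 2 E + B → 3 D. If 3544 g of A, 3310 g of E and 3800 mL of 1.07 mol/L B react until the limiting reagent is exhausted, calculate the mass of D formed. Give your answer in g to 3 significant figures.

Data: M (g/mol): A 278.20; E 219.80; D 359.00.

4380 g

n(A) = 3544 / 278.20 = 12.74 mol
n(E) = 3310 / 219.80 = 15.06 mol
n(B) = 1.07 × 3800/1000 = 4.066 mol
n/ν for A = 12.74/2 = 6.370
n/ν for E = 15.06/2 = 7.530
n/ν for B = 4.066/1 = 4.066
Smallest n/ν is B → limiting reagent.
n(D) = (3/1) × 4.066 = 12.20 mol
mass = 12.20 × 359.00 = 4380 g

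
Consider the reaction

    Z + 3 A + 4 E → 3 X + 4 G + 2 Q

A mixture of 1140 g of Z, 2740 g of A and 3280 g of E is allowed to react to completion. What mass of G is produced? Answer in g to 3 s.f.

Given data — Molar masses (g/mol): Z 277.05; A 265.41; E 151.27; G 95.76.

1320 g

n(Z) = 1140 / 277.05 = 4.115 mol
n(A) = 2740 / 265.41 = 10.32 mol
n(E) = 3280 / 151.27 = 21.68 mol
n/ν for Z = 4.115/1 = 4.115
n/ν for A = 10.32/3 = 3.440
n/ν for E = 21.68/4 = 5.420
Smallest n/ν is A → limiting reagent.
n(G) = (4/3) × 10.32 = 13.76 mol
mass = 13.76 × 95.76 = 1318 g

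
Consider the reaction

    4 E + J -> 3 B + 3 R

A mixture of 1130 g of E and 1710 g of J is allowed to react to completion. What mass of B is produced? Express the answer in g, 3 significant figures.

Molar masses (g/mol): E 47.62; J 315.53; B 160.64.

2610 g

n(E) = 1130 / 47.62 = 23.73 mol
n(J) = 1710 / 315.53 = 5.419 mol
n/ν → E: 5.933, J: 5.419; J is limiting.
n(B) = (3/1) × 5.419 = 16.26 mol
mass = 16.26 × 160.64 = 2612 g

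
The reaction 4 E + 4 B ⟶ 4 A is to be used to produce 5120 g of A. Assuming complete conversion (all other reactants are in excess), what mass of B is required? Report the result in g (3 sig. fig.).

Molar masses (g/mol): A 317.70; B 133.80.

2160 g

n(A) = 5120 / 317.70 = 16.12 mol
n(B) = (4/4) × 16.12 = 16.12 mol
mass = 16.12 × 133.80 = 2157 g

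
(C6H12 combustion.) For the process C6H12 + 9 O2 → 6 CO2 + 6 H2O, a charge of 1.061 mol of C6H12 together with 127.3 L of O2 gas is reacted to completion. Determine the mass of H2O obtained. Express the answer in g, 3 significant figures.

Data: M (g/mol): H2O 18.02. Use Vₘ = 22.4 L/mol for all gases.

n(C6H12) = 1.061 mol
n(O2) = 127.3 / 22.4 = 5.683 mol
n/ν for C6H12 = 1.061/1 = 1.061
n/ν for O2 = 5.683/9 = 0.6314
Smallest n/ν is O2 → limiting reagent.
n(H2O) = (6/9) × 5.683 = 3.789 mol
mass = 3.789 × 18.02 = 68.28 g

68.3 g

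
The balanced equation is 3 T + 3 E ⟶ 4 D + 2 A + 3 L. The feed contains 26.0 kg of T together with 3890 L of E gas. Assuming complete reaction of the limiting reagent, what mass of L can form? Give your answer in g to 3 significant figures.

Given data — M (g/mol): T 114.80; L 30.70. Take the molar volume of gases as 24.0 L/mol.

4980 g

n(T) = 26.00×1000 / 114.80 = 226.5 mol
n(E) = 3890 / 24.0 = 162.1 mol
n/ν → T: 75.50, E: 54.03; E is limiting.
n(L) = (3/3) × 162.1 = 162.1 mol
mass = 162.1 × 30.70 = 4976 g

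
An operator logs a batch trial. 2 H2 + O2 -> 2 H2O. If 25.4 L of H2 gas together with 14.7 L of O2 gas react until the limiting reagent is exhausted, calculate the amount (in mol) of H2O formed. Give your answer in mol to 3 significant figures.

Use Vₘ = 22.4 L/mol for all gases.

n(H2) = 25.40 / 22.4 = 1.134 mol
n(O2) = 14.70 / 22.4 = 0.6563 mol
n/ν for H2 = 1.134/2 = 0.5670
n/ν for O2 = 0.6563/1 = 0.6563
Smallest n/ν is H2 → limiting reagent.
n(H2O) = (2/2) × 1.134 = 1.134 mol

1.13 mol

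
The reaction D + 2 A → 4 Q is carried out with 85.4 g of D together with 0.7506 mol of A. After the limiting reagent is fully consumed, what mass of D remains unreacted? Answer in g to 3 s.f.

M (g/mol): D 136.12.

n(D) = 85.40 / 136.12 = 0.6274 mol
n(A) = 0.7506 mol
n/ν → D: 0.6274, A: 0.3753; A is limiting.
D consumed = (1/2) × 0.7506 = 0.3753 mol
D remaining = 0.6274 − 0.3753 = 0.2521 mol
mass = 0.2521 × 136.12 = 34.32 g

34.3 g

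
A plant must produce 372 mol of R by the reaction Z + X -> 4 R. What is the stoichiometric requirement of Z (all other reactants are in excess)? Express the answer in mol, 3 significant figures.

93.0 mol

n(R) = 372.0 mol
n(Z) = (1/4) × 372.0 = 93.00 mol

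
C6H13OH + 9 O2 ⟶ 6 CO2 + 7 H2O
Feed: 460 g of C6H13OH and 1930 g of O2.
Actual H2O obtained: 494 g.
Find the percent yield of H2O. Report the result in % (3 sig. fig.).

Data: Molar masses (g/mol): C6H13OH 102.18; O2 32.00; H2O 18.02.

n(C6H13OH) = 460.0 / 102.18 = 4.502 mol
n(O2) = 1930 / 32.00 = 60.31 mol
n/ν → C6H13OH: 4.502, O2: 6.701; C6H13OH is limiting.
theoretical n(H2O) = (7/1) × 4.502 = 31.51 mol → 567.8 g
% yield = 494 / 567.8 × 100 = 87.00 %

87.0 %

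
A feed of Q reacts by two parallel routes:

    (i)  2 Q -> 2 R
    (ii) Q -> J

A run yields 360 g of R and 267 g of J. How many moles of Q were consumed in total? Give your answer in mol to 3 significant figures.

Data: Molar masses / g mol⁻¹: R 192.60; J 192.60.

3.26 mol

n(R) = 360 / 192.60 = 1.869 mol
n(J) = 267 / 192.60 = 1.386 mol
n(Q) via (i) = (2/2)×1.869 = 1.869 mol
n(Q) via (ii) = (1/1)×1.386 = 1.386 mol
total n(Q) = 1.869 + 1.386 = 3.255 mol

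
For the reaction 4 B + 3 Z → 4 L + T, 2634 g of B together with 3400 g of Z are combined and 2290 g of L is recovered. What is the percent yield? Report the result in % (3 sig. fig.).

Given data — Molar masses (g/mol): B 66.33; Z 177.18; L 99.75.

n(B) = 2634 / 66.33 = 39.71 mol
n(Z) = 3400 / 177.18 = 19.19 mol
n/ν for B = 39.71/4 = 9.928
n/ν for Z = 19.19/3 = 6.397
Smallest n/ν is Z → limiting reagent.
theoretical n(L) = (4/3) × 19.19 = 25.59 mol → 2553 g
% yield = 2290 / 2553 × 100 = 89.70 %

89.7 %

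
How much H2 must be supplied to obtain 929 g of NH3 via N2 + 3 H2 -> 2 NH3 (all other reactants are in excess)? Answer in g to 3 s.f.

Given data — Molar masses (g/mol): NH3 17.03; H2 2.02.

n(NH3) = 929 / 17.03 = 54.55 mol
n(H2) = (3/2) × 54.55 = 81.83 mol
mass = 81.83 × 2.02 = 165.3 g

165 g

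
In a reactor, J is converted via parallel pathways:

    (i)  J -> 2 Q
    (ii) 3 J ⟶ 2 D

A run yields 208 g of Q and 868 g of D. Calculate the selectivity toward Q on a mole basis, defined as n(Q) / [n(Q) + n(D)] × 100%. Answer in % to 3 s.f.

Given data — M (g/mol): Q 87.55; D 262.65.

n(Q) = 208 / 87.55 = 2.376 mol
n(D) = 868 / 262.65 = 3.305 mol
selectivity = 2.376/(2.376+3.305) × 100 = 41.82 %

41.8 %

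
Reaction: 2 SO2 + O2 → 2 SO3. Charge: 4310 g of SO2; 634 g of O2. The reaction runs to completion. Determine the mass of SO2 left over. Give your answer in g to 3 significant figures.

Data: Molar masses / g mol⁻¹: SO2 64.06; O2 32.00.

n(SO2) = 4310 / 64.06 = 67.28 mol
n(O2) = 634.0 / 32.00 = 19.81 mol
n/ν for SO2 = 67.28/2 = 33.64
n/ν for O2 = 19.81/1 = 19.81
Smallest n/ν is O2 → limiting reagent.
SO2 consumed = (2/1) × 19.81 = 39.62 mol
SO2 remaining = 67.28 − 39.62 = 27.66 mol
mass = 27.66 × 64.06 = 1772 g

1770 g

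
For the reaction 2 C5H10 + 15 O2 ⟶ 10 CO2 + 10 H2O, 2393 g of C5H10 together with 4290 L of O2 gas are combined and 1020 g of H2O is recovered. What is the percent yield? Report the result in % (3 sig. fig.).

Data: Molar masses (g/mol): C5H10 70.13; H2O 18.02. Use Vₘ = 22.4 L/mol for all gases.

44.3 %

n(C5H10) = 2393 / 70.13 = 34.12 mol
n(O2) = 4290 / 22.4 = 191.5 mol
n/ν → C5H10: 17.06, O2: 12.77; O2 is limiting.
theoretical n(H2O) = (10/15) × 191.5 = 127.7 mol → 2301 g
% yield = 1020 / 2301 × 100 = 44.33 %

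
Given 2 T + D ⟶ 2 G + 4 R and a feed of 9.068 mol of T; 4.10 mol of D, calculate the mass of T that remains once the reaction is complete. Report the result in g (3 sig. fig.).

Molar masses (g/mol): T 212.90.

185 g

n(T) = 9.068 mol
n(D) = 4.100 mol
n/ν for T = 9.068/2 = 4.534
n/ν for D = 4.100/1 = 4.100
Smallest n/ν is D → limiting reagent.
T consumed = (2/1) × 4.100 = 8.200 mol
T remaining = 9.068 − 8.200 = 0.8680 mol
mass = 0.8680 × 212.90 = 184.8 g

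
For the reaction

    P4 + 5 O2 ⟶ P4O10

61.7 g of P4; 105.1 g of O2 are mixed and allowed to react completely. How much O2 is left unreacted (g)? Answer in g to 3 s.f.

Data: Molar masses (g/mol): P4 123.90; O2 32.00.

25.4 g

n(P4) = 61.70 / 123.90 = 0.4980 mol
n(O2) = 105.1 / 32.00 = 3.284 mol
n/ν for P4 = 0.4980/1 = 0.4980
n/ν for O2 = 3.284/5 = 0.6568
Smallest n/ν is P4 → limiting reagent.
O2 consumed = (5/1) × 0.4980 = 2.490 mol
O2 remaining = 3.284 − 2.490 = 0.7940 mol
mass = 0.7940 × 32.00 = 25.41 g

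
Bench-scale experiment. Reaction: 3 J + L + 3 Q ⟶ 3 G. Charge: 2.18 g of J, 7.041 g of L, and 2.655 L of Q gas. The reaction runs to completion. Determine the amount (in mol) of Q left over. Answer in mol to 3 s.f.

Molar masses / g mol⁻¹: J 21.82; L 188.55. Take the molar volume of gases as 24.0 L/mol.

0.0107 mol

n(J) = 2.180 / 21.82 = 0.09991 mol
n(L) = 7.041 / 188.55 = 0.03734 mol
n(Q) = 2.655 / 24.0 = 0.1106 mol
n/ν for J = 0.09991/3 = 0.03330
n/ν for L = 0.03734/1 = 0.03734
n/ν for Q = 0.1106/3 = 0.03687
Smallest n/ν is J → limiting reagent.
Q consumed = (3/3) × 0.09991 = 0.09991 mol
Q remaining = 0.1106 − 0.09991 = 0.01069 mol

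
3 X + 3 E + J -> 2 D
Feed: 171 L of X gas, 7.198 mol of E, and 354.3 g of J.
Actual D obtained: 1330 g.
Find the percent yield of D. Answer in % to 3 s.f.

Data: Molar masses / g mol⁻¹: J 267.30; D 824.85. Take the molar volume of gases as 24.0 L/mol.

60.8 %

n(X) = 171.0 / 24.0 = 7.125 mol
n(E) = 7.198 mol
n(J) = 354.3 / 267.30 = 1.325 mol
n/ν for X = 7.125/3 = 2.375
n/ν for E = 7.198/3 = 2.399
n/ν for J = 1.325/1 = 1.325
Smallest n/ν is J → limiting reagent.
theoretical n(D) = (2/1) × 1.325 = 2.650 mol → 2186 g
% yield = 1330 / 2186 × 100 = 60.84 %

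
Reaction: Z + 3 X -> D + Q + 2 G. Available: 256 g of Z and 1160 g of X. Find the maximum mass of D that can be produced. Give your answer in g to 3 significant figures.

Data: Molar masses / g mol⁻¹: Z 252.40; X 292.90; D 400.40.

406 g

n(Z) = 256.0 / 252.40 = 1.014 mol
n(X) = 1160 / 292.90 = 3.960 mol
n/ν for Z = 1.014/1 = 1.014
n/ν for X = 3.960/3 = 1.320
Smallest n/ν is Z → limiting reagent.
n(D) = (1/1) × 1.014 = 1.014 mol
mass = 1.014 × 400.40 = 406.0 g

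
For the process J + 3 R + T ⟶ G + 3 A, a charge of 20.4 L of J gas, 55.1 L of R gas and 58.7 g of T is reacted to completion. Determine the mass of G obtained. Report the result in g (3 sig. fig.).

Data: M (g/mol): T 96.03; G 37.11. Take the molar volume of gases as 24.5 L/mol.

22.7 g

n(J) = 20.40 / 24.5 = 0.8327 mol
n(R) = 55.10 / 24.5 = 2.249 mol
n(T) = 58.70 / 96.03 = 0.6113 mol
n/ν for J = 0.8327/1 = 0.8327
n/ν for R = 2.249/3 = 0.7497
n/ν for T = 0.6113/1 = 0.6113
Smallest n/ν is T → limiting reagent.
n(G) = (1/1) × 0.6113 = 0.6113 mol
mass = 0.6113 × 37.11 = 22.69 g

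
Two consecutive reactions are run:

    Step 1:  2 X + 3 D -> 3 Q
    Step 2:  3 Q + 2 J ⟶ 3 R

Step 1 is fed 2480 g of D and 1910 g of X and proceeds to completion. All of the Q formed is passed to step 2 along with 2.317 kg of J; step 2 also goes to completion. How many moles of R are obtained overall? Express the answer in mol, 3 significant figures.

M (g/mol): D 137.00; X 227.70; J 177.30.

12.6 mol

Step 1:
n(D) = 2480 / 137.00 = 18.10 mol
n(X) = 1910 / 227.70 = 8.388 mol
n/ν → D: 6.033, X: 4.194; X is limiting.
n(Q) produced = (3/2) × 8.388 = 12.58 mol
Step 2:
n(Q) available = 12.58 mol
n(J) = 2.317×1000 / 177.30 = 13.07 mol
n/ν → Q: 4.193, J: 6.535; Q is limiting.
n(R) = (3/3) × 12.58 = 12.58 mol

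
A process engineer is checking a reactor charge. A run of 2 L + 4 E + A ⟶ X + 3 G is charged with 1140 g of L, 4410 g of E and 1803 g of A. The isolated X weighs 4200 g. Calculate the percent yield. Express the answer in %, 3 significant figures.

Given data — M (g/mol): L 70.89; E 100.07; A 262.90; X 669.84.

n(L) = 1140 / 70.89 = 16.08 mol
n(E) = 4410 / 100.07 = 44.07 mol
n(A) = 1803 / 262.90 = 6.858 mol
n/ν for L = 16.08/2 = 8.040
n/ν for E = 44.07/4 = 11.02
n/ν for A = 6.858/1 = 6.858
Smallest n/ν is A → limiting reagent.
theoretical n(X) = (1/1) × 6.858 = 6.858 mol → 4594 g
% yield = 4200 / 4594 × 100 = 91.42 %

91.4 %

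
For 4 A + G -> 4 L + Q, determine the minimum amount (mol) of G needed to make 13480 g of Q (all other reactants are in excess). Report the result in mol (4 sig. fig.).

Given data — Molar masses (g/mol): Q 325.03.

41.47 mol

n(Q) = 13480 / 325.03 = 41.47 mol
n(G) = (1/1) × 41.47 = 41.47 mol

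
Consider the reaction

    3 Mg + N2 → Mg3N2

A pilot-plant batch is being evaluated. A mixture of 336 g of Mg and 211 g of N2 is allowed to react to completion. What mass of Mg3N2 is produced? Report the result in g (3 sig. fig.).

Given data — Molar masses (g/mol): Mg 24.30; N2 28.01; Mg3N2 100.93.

n(Mg) = 336.0 / 24.30 = 13.83 mol
n(N2) = 211.0 / 28.01 = 7.533 mol
n/ν for Mg = 13.83/3 = 4.610
n/ν for N2 = 7.533/1 = 7.533
Smallest n/ν is Mg → limiting reagent.
n(Mg3N2) = (1/3) × 13.83 = 4.610 mol
mass = 4.610 × 100.93 = 465.3 g

465 g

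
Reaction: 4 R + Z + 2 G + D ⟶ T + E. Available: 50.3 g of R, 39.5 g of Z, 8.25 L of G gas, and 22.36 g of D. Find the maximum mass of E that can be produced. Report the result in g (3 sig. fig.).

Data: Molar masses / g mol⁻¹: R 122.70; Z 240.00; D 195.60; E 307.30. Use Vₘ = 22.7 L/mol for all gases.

n(R) = 50.30 / 122.70 = 0.4099 mol
n(Z) = 39.50 / 240.00 = 0.1646 mol
n(G) = 8.250 / 22.7 = 0.3634 mol
n(D) = 22.36 / 195.60 = 0.1143 mol
n/ν for R = 0.4099/4 = 0.1025
n/ν for Z = 0.1646/1 = 0.1646
n/ν for G = 0.3634/2 = 0.1817
n/ν for D = 0.1143/1 = 0.1143
Smallest n/ν is R → limiting reagent.
n(E) = (1/4) × 0.4099 = 0.1025 mol
mass = 0.1025 × 307.30 = 31.50 g

31.5 g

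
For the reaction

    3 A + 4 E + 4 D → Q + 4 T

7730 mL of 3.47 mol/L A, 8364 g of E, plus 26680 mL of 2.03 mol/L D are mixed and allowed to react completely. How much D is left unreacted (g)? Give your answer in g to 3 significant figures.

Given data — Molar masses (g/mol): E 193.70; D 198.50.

n(A) = 3.47 × 7730/1000 = 26.82 mol
n(E) = 8364 / 193.70 = 43.18 mol
n(D) = 2.03 × 26680/1000 = 54.16 mol
n/ν → A: 8.940, E: 10.80, D: 13.54; A is limiting.
D consumed = (4/3) × 26.82 = 35.76 mol
D remaining = 54.16 − 35.76 = 18.40 mol
mass = 18.40 × 198.50 = 3652 g

3650 g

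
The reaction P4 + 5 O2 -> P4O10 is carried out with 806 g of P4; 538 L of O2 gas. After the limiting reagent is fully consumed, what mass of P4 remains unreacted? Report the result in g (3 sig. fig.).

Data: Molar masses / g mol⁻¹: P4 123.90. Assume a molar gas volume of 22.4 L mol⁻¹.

n(P4) = 806.0 / 123.90 = 6.505 mol
n(O2) = 538.0 / 22.4 = 24.02 mol
n/ν for P4 = 6.505/1 = 6.505
n/ν for O2 = 24.02/5 = 4.804
Smallest n/ν is O2 → limiting reagent.
P4 consumed = (1/5) × 24.02 = 4.804 mol
P4 remaining = 6.505 − 4.804 = 1.701 mol
mass = 1.701 × 123.90 = 210.8 g

211 g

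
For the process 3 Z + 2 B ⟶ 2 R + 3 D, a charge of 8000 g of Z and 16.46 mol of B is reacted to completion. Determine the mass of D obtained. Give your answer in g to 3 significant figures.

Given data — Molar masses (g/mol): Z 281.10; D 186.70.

n(Z) = 8000 / 281.10 = 28.46 mol
n(B) = 16.46 mol
n/ν for Z = 28.46/3 = 9.487
n/ν for B = 16.46/2 = 8.230
Smallest n/ν is B → limiting reagent.
n(D) = (3/2) × 16.46 = 24.69 mol
mass = 24.69 × 186.70 = 4610 g

4610 g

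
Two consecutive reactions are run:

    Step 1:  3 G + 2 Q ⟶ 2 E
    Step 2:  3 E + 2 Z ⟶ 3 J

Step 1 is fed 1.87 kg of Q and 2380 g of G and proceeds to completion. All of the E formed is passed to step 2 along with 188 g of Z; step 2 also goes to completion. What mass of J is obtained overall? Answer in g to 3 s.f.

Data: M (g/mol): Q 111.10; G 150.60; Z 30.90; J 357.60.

Step 1:
n(Q) = 1.870×1000 / 111.10 = 16.83 mol
n(G) = 2380 / 150.60 = 15.80 mol
n/ν for Q = 16.83/2 = 8.415
n/ν for G = 15.80/3 = 5.267
Smallest n/ν is G → limiting reagent.
n(E) produced = (2/3) × 15.80 = 10.53 mol
Step 2:
n(E) available = 10.53 mol
n(Z) = 188.0 / 30.90 = 6.084 mol
n/ν for E = 10.53/3 = 3.510
n/ν for Z = 6.084/2 = 3.042
Smallest n/ν is Z → limiting reagent.
n(J) = (3/2) × 6.084 = 9.126 mol
mass = 9.126 × 357.60 = 3263 g

3260 g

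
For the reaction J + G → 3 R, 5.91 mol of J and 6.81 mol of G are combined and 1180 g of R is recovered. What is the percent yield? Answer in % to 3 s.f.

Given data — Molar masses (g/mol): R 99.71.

n(J) = 5.910 mol
n(G) = 6.810 mol
n/ν for J = 5.910/1 = 5.910
n/ν for G = 6.810/1 = 6.810
Smallest n/ν is J → limiting reagent.
theoretical n(R) = (3/1) × 5.910 = 17.73 mol → 1768 g
% yield = 1180 / 1768 × 100 = 66.74 %

66.7 %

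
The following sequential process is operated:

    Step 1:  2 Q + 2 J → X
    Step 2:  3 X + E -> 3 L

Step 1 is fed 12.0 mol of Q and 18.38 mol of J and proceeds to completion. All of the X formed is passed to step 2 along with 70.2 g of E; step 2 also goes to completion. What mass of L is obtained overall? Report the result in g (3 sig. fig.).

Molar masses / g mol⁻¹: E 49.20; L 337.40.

1440 g

Step 1:
n(Q) = 12.00 mol
n(J) = 18.38 mol
n/ν for Q = 12.00/2 = 6.000
n/ν for J = 18.38/2 = 9.190
Smallest n/ν is Q → limiting reagent.
n(X) produced = (1/2) × 12.00 = 6.000 mol
Step 2:
n(X) available = 6.000 mol
n(E) = 70.20 / 49.20 = 1.427 mol
n/ν for X = 6.000/3 = 2.000
n/ν for E = 1.427/1 = 1.427
Smallest n/ν is E → limiting reagent.
n(L) = (3/1) × 1.427 = 4.281 mol
mass = 4.281 × 337.40 = 1444 g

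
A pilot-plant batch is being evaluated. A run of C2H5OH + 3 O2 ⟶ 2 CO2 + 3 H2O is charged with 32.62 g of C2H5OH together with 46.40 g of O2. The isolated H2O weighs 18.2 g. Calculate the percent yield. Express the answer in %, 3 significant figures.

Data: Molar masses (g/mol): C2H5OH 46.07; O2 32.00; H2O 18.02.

n(C2H5OH) = 32.62 / 46.07 = 0.7081 mol
n(O2) = 46.40 / 32.00 = 1.450 mol
n/ν → C2H5OH: 0.7081, O2: 0.4833; O2 is limiting.
theoretical n(H2O) = (3/3) × 1.450 = 1.450 mol → 26.13 g
% yield = 18.2 / 26.13 × 100 = 69.65 %

69.7 %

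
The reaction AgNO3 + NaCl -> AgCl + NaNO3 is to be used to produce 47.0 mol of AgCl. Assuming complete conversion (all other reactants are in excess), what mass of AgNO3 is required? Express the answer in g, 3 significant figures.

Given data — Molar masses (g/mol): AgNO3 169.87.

n(AgCl) = 47.00 mol
n(AgNO3) = (1/1) × 47.00 = 47.00 mol
mass = 47.00 × 169.87 = 7984 g

7980 g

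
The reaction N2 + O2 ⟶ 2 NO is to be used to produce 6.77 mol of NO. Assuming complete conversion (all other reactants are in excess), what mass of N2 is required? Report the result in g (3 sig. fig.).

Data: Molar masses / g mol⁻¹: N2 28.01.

n(NO) = 6.770 mol
n(N2) = (1/2) × 6.770 = 3.385 mol
mass = 3.385 × 28.01 = 94.81 g

94.8 g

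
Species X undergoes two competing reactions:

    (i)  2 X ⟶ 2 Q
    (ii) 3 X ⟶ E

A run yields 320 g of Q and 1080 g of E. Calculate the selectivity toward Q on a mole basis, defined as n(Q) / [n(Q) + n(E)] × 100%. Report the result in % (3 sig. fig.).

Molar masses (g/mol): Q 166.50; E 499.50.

n(Q) = 320 / 166.50 = 1.922 mol
n(E) = 1080 / 499.50 = 2.162 mol
selectivity = 1.922/(1.922+2.162) × 100 = 47.06 %

47.1 %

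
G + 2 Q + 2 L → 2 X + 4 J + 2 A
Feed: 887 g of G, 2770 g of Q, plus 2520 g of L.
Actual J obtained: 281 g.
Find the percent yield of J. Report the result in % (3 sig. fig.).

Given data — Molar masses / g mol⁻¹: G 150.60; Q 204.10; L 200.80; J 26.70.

n(G) = 887.0 / 150.60 = 5.890 mol
n(Q) = 2770 / 204.10 = 13.57 mol
n(L) = 2520 / 200.80 = 12.55 mol
n/ν for G = 5.890/1 = 5.890
n/ν for Q = 13.57/2 = 6.785
n/ν for L = 12.55/2 = 6.275
Smallest n/ν is G → limiting reagent.
theoretical n(J) = (4/1) × 5.890 = 23.56 mol → 629.1 g
% yield = 281 / 629.1 × 100 = 44.67 %

44.7 %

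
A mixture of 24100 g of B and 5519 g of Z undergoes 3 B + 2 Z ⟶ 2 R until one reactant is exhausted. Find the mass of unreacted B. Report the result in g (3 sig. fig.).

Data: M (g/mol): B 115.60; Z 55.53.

6870 g

n(B) = 24100 / 115.60 = 208.5 mol
n(Z) = 5519 / 55.53 = 99.39 mol
n/ν → B: 69.50, Z: 49.70; Z is limiting.
B consumed = (3/2) × 99.39 = 149.1 mol
B remaining = 208.5 − 149.1 = 59.40 mol
mass = 59.40 × 115.60 = 6867 g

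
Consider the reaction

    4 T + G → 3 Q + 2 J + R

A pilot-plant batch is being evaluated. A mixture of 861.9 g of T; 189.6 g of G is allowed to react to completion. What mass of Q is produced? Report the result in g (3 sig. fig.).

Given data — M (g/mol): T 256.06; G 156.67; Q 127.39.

322 g

n(T) = 861.9 / 256.06 = 3.366 mol
n(G) = 189.6 / 156.67 = 1.210 mol
n/ν for T = 3.366/4 = 0.8415
n/ν for G = 1.210/1 = 1.210
Smallest n/ν is T → limiting reagent.
n(Q) = (3/4) × 3.366 = 2.525 mol
mass = 2.525 × 127.39 = 321.7 g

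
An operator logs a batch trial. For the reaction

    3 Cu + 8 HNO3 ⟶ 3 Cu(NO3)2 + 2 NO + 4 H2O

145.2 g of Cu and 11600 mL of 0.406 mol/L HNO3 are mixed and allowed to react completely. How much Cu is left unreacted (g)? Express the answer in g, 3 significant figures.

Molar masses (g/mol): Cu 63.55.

n(Cu) = 145.2 / 63.55 = 2.285 mol
n(HNO3) = 0.406 × 11600/1000 = 4.710 mol
n/ν for Cu = 2.285/3 = 0.7617
n/ν for HNO3 = 4.710/8 = 0.5888
Smallest n/ν is HNO3 → limiting reagent.
Cu consumed = (3/8) × 4.710 = 1.766 mol
Cu remaining = 2.285 − 1.766 = 0.5190 mol
mass = 0.5190 × 63.55 = 32.98 g

33.0 g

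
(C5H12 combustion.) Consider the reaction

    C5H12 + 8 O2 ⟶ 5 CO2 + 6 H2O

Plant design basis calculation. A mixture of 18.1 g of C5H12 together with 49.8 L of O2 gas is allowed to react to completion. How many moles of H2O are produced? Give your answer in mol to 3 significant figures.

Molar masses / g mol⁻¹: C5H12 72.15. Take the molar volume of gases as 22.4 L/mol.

1.51 mol

n(C5H12) = 18.10 / 72.15 = 0.2509 mol
n(O2) = 49.80 / 22.4 = 2.223 mol
n/ν for C5H12 = 0.2509/1 = 0.2509
n/ν for O2 = 2.223/8 = 0.2779
Smallest n/ν is C5H12 → limiting reagent.
n(H2O) = (6/1) × 0.2509 = 1.505 mol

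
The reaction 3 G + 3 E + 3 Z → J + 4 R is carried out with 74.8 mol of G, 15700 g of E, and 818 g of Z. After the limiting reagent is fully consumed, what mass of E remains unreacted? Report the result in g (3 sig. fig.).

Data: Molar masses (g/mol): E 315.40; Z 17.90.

n(G) = 74.80 mol
n(E) = 15700 / 315.40 = 49.78 mol
n(Z) = 818.0 / 17.90 = 45.70 mol
n/ν for G = 74.80/3 = 24.93
n/ν for E = 49.78/3 = 16.59
n/ν for Z = 45.70/3 = 15.23
Smallest n/ν is Z → limiting reagent.
E consumed = (3/3) × 45.70 = 45.70 mol
E remaining = 49.78 − 45.70 = 4.080 mol
mass = 4.080 × 315.40 = 1287 g

1290 g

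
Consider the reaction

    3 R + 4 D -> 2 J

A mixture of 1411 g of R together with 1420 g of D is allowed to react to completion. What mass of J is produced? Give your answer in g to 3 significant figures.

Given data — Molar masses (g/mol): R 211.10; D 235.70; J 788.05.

2370 g

n(R) = 1411 / 211.10 = 6.684 mol
n(D) = 1420 / 235.70 = 6.025 mol
n/ν for R = 6.684/3 = 2.228
n/ν for D = 6.025/4 = 1.506
Smallest n/ν is D → limiting reagent.
n(J) = (2/4) × 6.025 = 3.013 mol
mass = 3.013 × 788.05 = 2374 g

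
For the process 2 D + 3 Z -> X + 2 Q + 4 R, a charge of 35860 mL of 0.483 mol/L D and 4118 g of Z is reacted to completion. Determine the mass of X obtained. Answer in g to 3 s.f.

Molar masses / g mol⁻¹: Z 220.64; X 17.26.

n(D) = 0.483 × 35860/1000 = 17.32 mol
n(Z) = 4118 / 220.64 = 18.66 mol
n/ν for D = 17.32/2 = 8.660
n/ν for Z = 18.66/3 = 6.220
Smallest n/ν is Z → limiting reagent.
n(X) = (1/3) × 18.66 = 6.220 mol
mass = 6.220 × 17.26 = 107.4 g

107 g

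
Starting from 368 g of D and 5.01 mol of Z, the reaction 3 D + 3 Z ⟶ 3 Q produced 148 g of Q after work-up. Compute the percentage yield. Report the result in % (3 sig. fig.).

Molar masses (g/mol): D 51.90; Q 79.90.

n(D) = 368.0 / 51.90 = 7.091 mol
n(Z) = 5.010 mol
n/ν for D = 7.091/3 = 2.364
n/ν for Z = 5.010/3 = 1.670
Smallest n/ν is Z → limiting reagent.
theoretical n(Q) = (3/3) × 5.010 = 5.010 mol → 400.3 g
% yield = 148 / 400.3 × 100 = 36.97 %

37.0 %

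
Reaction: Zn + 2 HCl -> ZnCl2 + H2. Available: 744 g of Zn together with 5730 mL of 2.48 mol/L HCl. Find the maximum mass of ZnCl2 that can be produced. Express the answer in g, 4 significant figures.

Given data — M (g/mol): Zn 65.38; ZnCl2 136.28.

968.3 g

n(Zn) = 744.0 / 65.38 = 11.38 mol
n(HCl) = 2.48 × 5730/1000 = 14.21 mol
n/ν → Zn: 11.38, HCl: 7.105; HCl is limiting.
n(ZnCl2) = (1/2) × 14.21 = 7.105 mol
mass = 7.105 × 136.28 = 968.3 g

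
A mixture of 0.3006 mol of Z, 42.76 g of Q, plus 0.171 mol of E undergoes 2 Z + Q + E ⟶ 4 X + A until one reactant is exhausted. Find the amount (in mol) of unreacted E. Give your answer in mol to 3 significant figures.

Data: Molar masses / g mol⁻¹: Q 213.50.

0.0207 mol

n(Z) = 0.3006 mol
n(Q) = 42.76 / 213.50 = 0.2003 mol
n(E) = 0.1710 mol
n/ν for Z = 0.3006/2 = 0.1503
n/ν for Q = 0.2003/1 = 0.2003
n/ν for E = 0.1710/1 = 0.1710
Smallest n/ν is Z → limiting reagent.
E consumed = (1/2) × 0.3006 = 0.1503 mol
E remaining = 0.1710 − 0.1503 = 0.02070 mol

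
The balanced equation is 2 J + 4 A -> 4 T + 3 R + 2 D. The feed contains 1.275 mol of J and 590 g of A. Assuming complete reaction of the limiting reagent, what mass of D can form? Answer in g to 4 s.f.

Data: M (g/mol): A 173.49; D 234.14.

298.5 g

n(J) = 1.275 mol
n(A) = 590.0 / 173.49 = 3.401 mol
n/ν for J = 1.275/2 = 0.6375
n/ν for A = 3.401/4 = 0.8503
Smallest n/ν is J → limiting reagent.
n(D) = (2/2) × 1.275 = 1.275 mol
mass = 1.275 × 234.14 = 298.5 g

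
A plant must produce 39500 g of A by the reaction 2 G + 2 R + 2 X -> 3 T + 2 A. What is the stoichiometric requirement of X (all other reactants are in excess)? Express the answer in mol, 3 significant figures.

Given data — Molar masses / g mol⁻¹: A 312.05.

n(A) = 39500 / 312.05 = 126.6 mol
n(X) = (2/2) × 126.6 = 126.6 mol

127 mol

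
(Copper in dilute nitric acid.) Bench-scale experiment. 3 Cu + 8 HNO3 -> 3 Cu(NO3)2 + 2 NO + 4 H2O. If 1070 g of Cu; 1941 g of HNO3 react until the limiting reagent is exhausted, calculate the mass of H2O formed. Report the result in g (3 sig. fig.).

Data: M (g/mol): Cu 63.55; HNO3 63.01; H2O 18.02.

278 g

n(Cu) = 1070 / 63.55 = 16.84 mol
n(HNO3) = 1941 / 63.01 = 30.80 mol
n/ν → Cu: 5.613, HNO3: 3.850; HNO3 is limiting.
n(H2O) = (4/8) × 30.80 = 15.40 mol
mass = 15.40 × 18.02 = 277.5 g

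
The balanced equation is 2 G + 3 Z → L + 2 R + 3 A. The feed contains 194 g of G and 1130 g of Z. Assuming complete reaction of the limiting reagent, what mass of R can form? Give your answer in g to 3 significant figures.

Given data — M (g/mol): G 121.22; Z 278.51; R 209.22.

n(G) = 194.0 / 121.22 = 1.600 mol
n(Z) = 1130 / 278.51 = 4.057 mol
n/ν → G: 0.8000, Z: 1.352; G is limiting.
n(R) = (2/2) × 1.600 = 1.600 mol
mass = 1.600 × 209.22 = 334.8 g

335 g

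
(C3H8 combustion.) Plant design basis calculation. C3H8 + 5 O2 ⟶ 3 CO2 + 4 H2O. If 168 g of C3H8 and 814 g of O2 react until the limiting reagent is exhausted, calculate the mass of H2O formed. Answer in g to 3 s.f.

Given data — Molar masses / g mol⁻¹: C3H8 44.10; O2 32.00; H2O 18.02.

275 g

n(C3H8) = 168.0 / 44.10 = 3.810 mol
n(O2) = 814.0 / 32.00 = 25.44 mol
n/ν → C3H8: 3.810, O2: 5.088; C3H8 is limiting.
n(H2O) = (4/1) × 3.810 = 15.24 mol
mass = 15.24 × 18.02 = 274.6 g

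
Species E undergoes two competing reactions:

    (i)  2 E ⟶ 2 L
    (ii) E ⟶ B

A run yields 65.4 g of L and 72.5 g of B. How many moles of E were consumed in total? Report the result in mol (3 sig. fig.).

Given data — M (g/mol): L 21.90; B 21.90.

n(L) = 65.4 / 21.90 = 2.986 mol
n(B) = 72.5 / 21.90 = 3.311 mol
n(E) via (i) = (2/2)×2.986 = 2.986 mol
n(E) via (ii) = (1/1)×3.311 = 3.311 mol
total n(E) = 2.986 + 3.311 = 6.297 mol

6.30 mol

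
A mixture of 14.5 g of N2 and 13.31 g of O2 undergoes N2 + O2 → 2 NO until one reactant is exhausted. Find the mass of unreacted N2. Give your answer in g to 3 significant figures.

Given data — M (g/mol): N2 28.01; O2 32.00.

n(N2) = 14.50 / 28.01 = 0.5177 mol
n(O2) = 13.31 / 32.00 = 0.4159 mol
n/ν for N2 = 0.5177/1 = 0.5177
n/ν for O2 = 0.4159/1 = 0.4159
Smallest n/ν is O2 → limiting reagent.
N2 consumed = (1/1) × 0.4159 = 0.4159 mol
N2 remaining = 0.5177 − 0.4159 = 0.1018 mol
mass = 0.1018 × 28.01 = 2.851 g

2.85 g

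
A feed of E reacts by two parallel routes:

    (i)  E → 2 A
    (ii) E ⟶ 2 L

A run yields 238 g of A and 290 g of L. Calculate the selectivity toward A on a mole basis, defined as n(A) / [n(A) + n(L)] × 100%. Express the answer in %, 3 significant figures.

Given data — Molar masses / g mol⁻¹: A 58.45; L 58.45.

45.1 %

n(A) = 238 / 58.45 = 4.072 mol
n(L) = 290 / 58.45 = 4.962 mol
selectivity = 4.072/(4.072+4.962) × 100 = 45.07 %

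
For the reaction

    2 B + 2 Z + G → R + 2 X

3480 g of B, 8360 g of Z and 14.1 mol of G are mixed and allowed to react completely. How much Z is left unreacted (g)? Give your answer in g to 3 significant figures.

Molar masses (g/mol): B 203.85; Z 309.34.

n(B) = 3480 / 203.85 = 17.07 mol
n(Z) = 8360 / 309.34 = 27.03 mol
n(G) = 14.10 mol
n/ν for B = 17.07/2 = 8.535
n/ν for Z = 27.03/2 = 13.52
n/ν for G = 14.10/1 = 14.10
Smallest n/ν is B → limiting reagent.
Z consumed = (2/2) × 17.07 = 17.07 mol
Z remaining = 27.03 − 17.07 = 9.960 mol
mass = 9.960 × 309.34 = 3081 g

3080 g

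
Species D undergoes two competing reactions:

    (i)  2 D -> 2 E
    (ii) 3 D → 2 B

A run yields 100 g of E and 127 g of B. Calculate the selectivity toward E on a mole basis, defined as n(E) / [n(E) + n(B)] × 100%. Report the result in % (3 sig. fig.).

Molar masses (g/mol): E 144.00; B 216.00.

54.2 %

n(E) = 100 / 144.00 = 0.6944 mol
n(B) = 127 / 216.00 = 0.5880 mol
selectivity = 0.6944/(0.6944+0.5880) × 100 = 54.15 %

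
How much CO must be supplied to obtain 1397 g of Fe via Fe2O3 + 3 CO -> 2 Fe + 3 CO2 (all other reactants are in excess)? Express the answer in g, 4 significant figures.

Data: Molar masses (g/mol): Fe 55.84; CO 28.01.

1051 g

n(Fe) = 1397 / 55.84 = 25.02 mol
n(CO) = (3/2) × 25.02 = 37.53 mol
mass = 37.53 × 28.01 = 1051 g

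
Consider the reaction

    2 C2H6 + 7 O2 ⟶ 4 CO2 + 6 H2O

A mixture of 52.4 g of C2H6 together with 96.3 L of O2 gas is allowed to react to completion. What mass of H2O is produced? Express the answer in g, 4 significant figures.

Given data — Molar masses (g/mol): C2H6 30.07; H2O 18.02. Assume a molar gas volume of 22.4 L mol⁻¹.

66.40 g

n(C2H6) = 52.40 / 30.07 = 1.743 mol
n(O2) = 96.30 / 22.4 = 4.299 mol
n/ν → C2H6: 0.8715, O2: 0.6141; O2 is limiting.
n(H2O) = (6/7) × 4.299 = 3.685 mol
mass = 3.685 × 18.02 = 66.40 g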